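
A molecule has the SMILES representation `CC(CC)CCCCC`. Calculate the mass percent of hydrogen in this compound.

Atom tally by fragment:
  CH3 → C:1 H:3
  CH(C2H5) → C:3 H:6
  CH2 → C:1 H:2
  CH2 → C:1 H:2
  CH2 → C:1 H:2
  CH2 → C:1 H:2
  CH3 → C:1 H:3
Element totals:
  C: 9
  H: 20
Molecular formula: C9H20.
Molar mass = 128.259 g/mol.
Mass from H: 20 × 1.008 = 20.160 g/mol.
%H = 20.160 / 128.259 × 100 = 15.72%.

15.72%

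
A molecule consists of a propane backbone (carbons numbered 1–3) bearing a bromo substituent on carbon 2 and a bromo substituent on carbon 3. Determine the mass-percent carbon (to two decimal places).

Atom tally by fragment:
  CH3 → C:1 H:3
  CH(Br) → C:1 H:1 Br:1
  CH2Br → C:1 H:2 Br:1
Element totals:
  C: 3
  H: 6
  Br: 2
Molecular formula: C3H6Br2.
Molar mass = 201.889 g/mol.
Mass from C: 3 × 12.011 = 36.033 g/mol.
%C = 36.033 / 201.889 × 100 = 17.85%.

17.85%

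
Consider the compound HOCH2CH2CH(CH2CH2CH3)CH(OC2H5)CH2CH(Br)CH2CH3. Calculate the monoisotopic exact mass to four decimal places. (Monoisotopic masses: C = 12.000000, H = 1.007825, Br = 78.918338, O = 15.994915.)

294.1194

Atom tally by fragment:
  HOCH2CH2 → C:2 H:5 O:1
  CH(CH2CH2CH3) → C:4 H:8
  CH(OC2H5) → C:3 H:6 O:1
  CH2 → C:1 H:2
  CH(Br) → C:1 H:1 Br:1
  CH2 → C:1 H:2
  CH3 → C:1 H:3
Element totals:
  C: 13
  H: 27
  Br: 1
  O: 2
Molecular formula: C13H27BrO2.
  M = 13(12.0) + 27(1.007825) + 78.918338 + 2(15.994915)
    = 156.000000 + 27.211275 + 78.918338 + 31.989830 = 294.119443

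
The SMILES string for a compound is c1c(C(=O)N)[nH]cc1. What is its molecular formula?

Atom tally by fragment:
  pyrrole ring core → C:4 H:5 N:1
  (− 1 ring H displaced by substituents)
  + CONH2 → C:1 H:2 O:1 N:1
Element totals:
  C: 5
  H: 6
  N: 2
  O: 1

C5H6N2O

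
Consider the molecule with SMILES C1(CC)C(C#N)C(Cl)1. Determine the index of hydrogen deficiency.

Atom tally by fragment:
  cyclopropane ring core → C:3 H:6
  (− 3 ring H displaced by substituents)
  + C2H5 → C:2 H:5
  + CN → C:1 N:1
  + Cl → Cl:1
Element totals:
  C: 6
  H: 8
  Cl: 1
  N: 1
Molecular formula: C6H8ClN.
DoU = (2C + 2 + N − H − X) / 2 = (2·6 + 2 + 1 − 8 − 1) / 2 = 3.

3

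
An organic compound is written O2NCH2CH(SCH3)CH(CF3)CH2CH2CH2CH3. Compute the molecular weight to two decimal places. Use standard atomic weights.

259.29 g/mol

Atom tally by fragment:
  O2NCH2 → C:1 H:2 N:1 O:2
  CH(SCH3) → C:2 H:4 S:1
  CH(CF3) → C:2 H:1 F:3
  CH2 → C:1 H:2
  CH2 → C:1 H:2
  CH2 → C:1 H:2
  CH3 → C:1 H:3
Element totals:
  C: 9
  H: 16
  F: 3
  N: 1
  O: 2
  S: 1
Molecular formula: C9H16F3NO2S.
  M = 9(12.011) + 16(1.008) + 3(18.998) + 14.007 + 2(15.999) + 32.06
    = 108.099 + 16.128 + 56.994 + 14.007 + 31.998 + 32.060 = 259.286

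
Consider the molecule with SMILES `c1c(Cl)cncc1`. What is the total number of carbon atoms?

5

Atom tally by fragment:
  pyridine ring core → C:5 H:5 N:1
  (− 1 ring H displaced by substituents)
  + Cl → Cl:1
Element totals:
  C: 5
  H: 4
  Cl: 1
  N: 1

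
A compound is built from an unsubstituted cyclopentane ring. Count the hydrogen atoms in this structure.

10

Atom tally by fragment:
  cyclopentane ring core → C:5 H:10
Element totals:
  C: 5
  H: 10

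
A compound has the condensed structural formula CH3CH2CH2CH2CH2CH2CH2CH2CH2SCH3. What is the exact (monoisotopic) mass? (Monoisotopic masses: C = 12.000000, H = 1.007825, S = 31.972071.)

Atom tally by fragment:
  CH3 → C:1 H:3
  CH2 → C:1 H:2
  CH2 → C:1 H:2
  CH2 → C:1 H:2
  CH2 → C:1 H:2
  CH2 → C:1 H:2
  CH2 → C:1 H:2
  CH2 → C:1 H:2
  CH2SCH3 → C:2 H:5 S:1
Element totals:
  C: 10
  H: 22
  S: 1
Molecular formula: C10H22S.
  M = 10(12.0) + 22(1.007825) + 31.972071
    = 120.000000 + 22.172150 + 31.972071 = 174.144221

174.1442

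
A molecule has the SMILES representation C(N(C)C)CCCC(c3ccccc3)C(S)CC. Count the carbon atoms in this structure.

16

Atom tally by fragment:
  (CH3)2NCH2 → C:3 H:8 N:1
  CH2 → C:1 H:2
  CH2 → C:1 H:2
  CH2 → C:1 H:2
  CH(C6H5) → C:7 H:6
  CH(SH) → C:1 H:2 S:1
  CH2 → C:1 H:2
  CH3 → C:1 H:3
Element totals:
  C: 16
  H: 27
  N: 1
  S: 1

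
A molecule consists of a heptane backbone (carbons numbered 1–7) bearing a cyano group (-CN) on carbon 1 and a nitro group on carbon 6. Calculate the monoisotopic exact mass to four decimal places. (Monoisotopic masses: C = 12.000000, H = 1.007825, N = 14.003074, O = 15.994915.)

Atom tally by fragment:
  NCCH2 → C:2 H:2 N:1
  CH2 → C:1 H:2
  CH2 → C:1 H:2
  CH2 → C:1 H:2
  CH2 → C:1 H:2
  CH(NO2) → C:1 H:1 N:1 O:2
  CH3 → C:1 H:3
Element totals:
  C: 8
  H: 14
  N: 2
  O: 2
Molecular formula: C8H14N2O2.
  M = 8(12.0) + 14(1.007825) + 2(14.003074) + 2(15.994915)
    = 96.000000 + 14.109550 + 28.006148 + 31.989830 = 170.105528

170.1055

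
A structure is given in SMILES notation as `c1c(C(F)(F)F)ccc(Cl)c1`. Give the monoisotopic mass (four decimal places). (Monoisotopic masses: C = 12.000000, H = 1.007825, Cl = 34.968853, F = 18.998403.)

Atom tally by fragment:
  benzene ring core → C:6 H:6
  (− 2 ring H displaced by substituents)
  + CF3 → C:1 F:3
  + Cl → Cl:1
Element totals:
  C: 7
  H: 4
  Cl: 1
  F: 3
Molecular formula: C7H4ClF3.
  M = 7(12.0) + 4(1.007825) + 34.968853 + 3(18.998403)
    = 84.000000 + 4.031300 + 34.968853 + 56.995209 = 179.995362

179.9954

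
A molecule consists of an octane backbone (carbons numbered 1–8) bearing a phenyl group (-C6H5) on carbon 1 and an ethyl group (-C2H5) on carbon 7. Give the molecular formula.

C16H26

Atom tally by fragment:
  C6H5CH2 → C:7 H:7
  CH2 → C:1 H:2
  CH2 → C:1 H:2
  CH2 → C:1 H:2
  CH2 → C:1 H:2
  CH2 → C:1 H:2
  CH(C2H5) → C:3 H:6
  CH3 → C:1 H:3
Element totals:
  C: 16
  H: 26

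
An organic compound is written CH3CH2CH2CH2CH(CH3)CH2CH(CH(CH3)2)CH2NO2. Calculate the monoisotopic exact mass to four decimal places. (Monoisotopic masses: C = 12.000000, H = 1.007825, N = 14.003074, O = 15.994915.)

215.1885

Atom tally by fragment:
  CH3 → C:1 H:3
  CH2 → C:1 H:2
  CH2 → C:1 H:2
  CH2 → C:1 H:2
  CH(CH3) → C:2 H:4
  CH2 → C:1 H:2
  CH(CH(CH3)2) → C:4 H:8
  CH2NO2 → C:1 H:2 N:1 O:2
Element totals:
  C: 12
  H: 25
  N: 1
  O: 2
Molecular formula: C12H25NO2.
  M = 12(12.0) + 25(1.007825) + 14.003074 + 2(15.994915)
    = 144.000000 + 25.195625 + 14.003074 + 31.989830 = 215.188529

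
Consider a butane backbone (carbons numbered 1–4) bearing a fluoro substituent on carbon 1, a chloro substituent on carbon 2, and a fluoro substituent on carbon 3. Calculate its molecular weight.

Atom tally by fragment:
  FCH2 → C:1 H:2 F:1
  CH(Cl) → C:1 H:1 Cl:1
  CH(F) → C:1 H:1 F:1
  CH3 → C:1 H:3
Element totals:
  C: 4
  H: 7
  Cl: 1
  F: 2
Molecular formula: C4H7ClF2.
  M = 4(12.011) + 7(1.008) + 35.45 + 2(18.998)
    = 48.044 + 7.056 + 35.450 + 37.996 = 128.546

128.55 g/mol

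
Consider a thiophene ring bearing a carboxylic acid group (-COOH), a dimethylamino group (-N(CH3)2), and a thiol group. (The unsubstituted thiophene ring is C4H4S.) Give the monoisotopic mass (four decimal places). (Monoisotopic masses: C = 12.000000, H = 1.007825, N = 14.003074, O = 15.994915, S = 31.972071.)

203.0075

Atom tally by fragment:
  thiophene ring core → C:4 H:4 S:1
  (− 3 ring H displaced by substituents)
  + COOH → C:1 H:1 O:2
  + N(CH3)2 → N:1 C:2 H:6
  + SH → S:1 H:1
Element totals:
  C: 7
  H: 9
  N: 1
  O: 2
  S: 2
Molecular formula: C7H9NO2S2.
  M = 7(12.0) + 9(1.007825) + 14.003074 + 2(15.994915) + 2(31.972071)
    = 84.000000 + 9.070425 + 14.003074 + 31.989830 + 63.944142 = 203.007471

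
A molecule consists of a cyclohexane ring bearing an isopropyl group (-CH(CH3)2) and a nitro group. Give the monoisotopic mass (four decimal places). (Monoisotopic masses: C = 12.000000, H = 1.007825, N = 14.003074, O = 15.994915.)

Atom tally by fragment:
  cyclohexane ring core → C:6 H:12
  (− 2 ring H displaced by substituents)
  + CH(CH3)2 → C:3 H:7
  + NO2 → N:1 O:2
Element totals:
  C: 9
  H: 17
  N: 1
  O: 2
Molecular formula: C9H17NO2.
  M = 9(12.0) + 17(1.007825) + 14.003074 + 2(15.994915)
    = 108.000000 + 17.133025 + 14.003074 + 31.989830 = 171.125929

171.1259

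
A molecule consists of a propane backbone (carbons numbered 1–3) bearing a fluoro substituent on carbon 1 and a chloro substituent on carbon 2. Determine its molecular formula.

C3H6ClF

Atom tally by fragment:
  FCH2 → C:1 H:2 F:1
  CH(Cl) → C:1 H:1 Cl:1
  CH3 → C:1 H:3
Element totals:
  C: 3
  H: 6
  Cl: 1
  F: 1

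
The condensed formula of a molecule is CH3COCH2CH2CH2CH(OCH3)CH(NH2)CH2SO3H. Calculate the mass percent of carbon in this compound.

42.67%

Atom tally by fragment:
  CH3COCH2 → C:3 H:5 O:1
  CH2 → C:1 H:2
  CH2 → C:1 H:2
  CH(OCH3) → C:2 H:4 O:1
  CH(NH2) → C:1 H:3 N:1
  CH2SO3H → C:1 H:3 S:1 O:3
Element totals:
  C: 9
  H: 19
  N: 1
  O: 5
  S: 1
Molecular formula: C9H19NO5S.
Molar mass = 253.313 g/mol.
Mass from C: 9 × 12.011 = 108.099 g/mol.
%C = 108.099 / 253.313 × 100 = 42.67%.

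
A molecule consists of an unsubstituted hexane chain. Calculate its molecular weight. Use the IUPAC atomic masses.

Atom tally by fragment:
  CH3 → C:1 H:3
  CH2 → C:1 H:2
  CH2 → C:1 H:2
  CH2 → C:1 H:2
  CH2 → C:1 H:2
  CH3 → C:1 H:3
Element totals:
  C: 6
  H: 14
Molecular formula: C6H14.
  M = 6(12.011) + 14(1.008)
    = 72.066 + 14.112 = 86.178

86.18 g/mol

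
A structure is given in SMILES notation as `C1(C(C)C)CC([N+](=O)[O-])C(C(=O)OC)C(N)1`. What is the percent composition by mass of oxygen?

Atom tally by fragment:
  cyclopentane ring core → C:5 H:10
  (− 4 ring H displaced by substituents)
  + CH(CH3)2 → C:3 H:7
  + NO2 → N:1 O:2
  + COOCH3 → C:2 H:3 O:2
  + NH2 → N:1 H:2
Element totals:
  C: 10
  H: 18
  N: 2
  O: 4
Molecular formula: C10H18N2O4.
Molar mass = 230.264 g/mol.
Mass from O: 4 × 15.999 = 63.996 g/mol.
%O = 63.996 / 230.264 × 100 = 27.79%.

27.79%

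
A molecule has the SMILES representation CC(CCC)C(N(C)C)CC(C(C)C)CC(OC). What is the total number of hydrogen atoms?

Atom tally by fragment:
  CH3 → C:1 H:3
  CH(CH2CH2CH3) → C:4 H:8
  CH(N(CH3)2) → C:3 H:7 N:1
  CH2 → C:1 H:2
  CH(CH(CH3)2) → C:4 H:8
  CH2 → C:1 H:2
  CH2OCH3 → C:2 H:5 O:1
Element totals:
  C: 16
  H: 35
  N: 1
  O: 1

35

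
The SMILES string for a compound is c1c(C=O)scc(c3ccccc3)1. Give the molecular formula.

C11H8OS

Atom tally by fragment:
  thiophene ring core → C:4 H:4 S:1
  (− 2 ring H displaced by substituents)
  + CHO → C:1 H:1 O:1
  + C6H5 → C:6 H:5
Element totals:
  C: 11
  H: 8
  O: 1
  S: 1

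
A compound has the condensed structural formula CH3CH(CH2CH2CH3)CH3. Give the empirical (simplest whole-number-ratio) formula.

C3H7

Atom tally by fragment:
  CH3 → C:1 H:3
  CH(CH2CH2CH3) → C:4 H:8
  CH3 → C:1 H:3
Element totals:
  C: 6
  H: 14
Molecular formula: C6H14.
gcd of subscripts = 2; dividing each by 2:
  C: 6/2 = 3
  H: 14/2 = 7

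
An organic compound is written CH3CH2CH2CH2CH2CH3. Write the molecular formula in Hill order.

Atom tally by fragment:
  CH3 → C:1 H:3
  CH2 → C:1 H:2
  CH2 → C:1 H:2
  CH2 → C:1 H:2
  CH2 → C:1 H:2
  CH3 → C:1 H:3
Element totals:
  C: 6
  H: 14

C6H14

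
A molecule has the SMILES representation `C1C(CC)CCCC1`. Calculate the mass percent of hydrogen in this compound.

14.37%

Atom tally by fragment:
  cyclohexane ring core → C:6 H:12
  (− 1 ring H displaced by substituents)
  + C2H5 → C:2 H:5
Element totals:
  C: 8
  H: 16
Molecular formula: C8H16.
Molar mass = 112.216 g/mol.
Mass from H: 16 × 1.008 = 16.128 g/mol.
%H = 16.128 / 112.216 × 100 = 14.37%.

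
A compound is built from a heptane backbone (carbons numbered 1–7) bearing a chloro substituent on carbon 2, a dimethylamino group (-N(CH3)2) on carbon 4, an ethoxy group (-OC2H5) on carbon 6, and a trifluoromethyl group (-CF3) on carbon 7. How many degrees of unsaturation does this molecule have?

0

Atom tally by fragment:
  CH3 → C:1 H:3
  CH(Cl) → C:1 H:1 Cl:1
  CH2 → C:1 H:2
  CH(N(CH3)2) → C:3 H:7 N:1
  CH2 → C:1 H:2
  CH(OC2H5) → C:3 H:6 O:1
  CH2CF3 → C:2 H:2 F:3
Element totals:
  C: 12
  H: 23
  Cl: 1
  F: 3
  N: 1
  O: 1
Molecular formula: C12H23ClF3NO.
DoU = (2C + 2 + N − H − X) / 2 = (2·12 + 2 + 1 − 23 − 4) / 2 = 0.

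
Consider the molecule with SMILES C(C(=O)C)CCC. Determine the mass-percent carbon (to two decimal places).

71.95%

Atom tally by fragment:
  CH3COCH2 → C:3 H:5 O:1
  CH2 → C:1 H:2
  CH2 → C:1 H:2
  CH3 → C:1 H:3
Element totals:
  C: 6
  H: 12
  O: 1
Molecular formula: C6H12O.
Molar mass = 100.161 g/mol.
Mass from C: 6 × 12.011 = 72.066 g/mol.
%C = 72.066 / 100.161 × 100 = 71.95%.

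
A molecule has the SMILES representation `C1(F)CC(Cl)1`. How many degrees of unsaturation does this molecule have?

Atom tally by fragment:
  cyclopropane ring core → C:3 H:6
  (− 2 ring H displaced by substituents)
  + F → F:1
  + Cl → Cl:1
Element totals:
  C: 3
  H: 4
  Cl: 1
  F: 1
Molecular formula: C3H4ClF.
DoU = (2C + 2 + N − H − X) / 2 = (2·3 + 2 + 0 − 4 − 2) / 2 = 1.

1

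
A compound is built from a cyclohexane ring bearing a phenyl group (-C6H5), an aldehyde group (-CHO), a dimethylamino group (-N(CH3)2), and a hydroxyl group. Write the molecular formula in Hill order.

Atom tally by fragment:
  cyclohexane ring core → C:6 H:12
  (− 4 ring H displaced by substituents)
  + C6H5 → C:6 H:5
  + CHO → C:1 H:1 O:1
  + N(CH3)2 → N:1 C:2 H:6
  + OH → O:1 H:1
Element totals:
  C: 15
  H: 21
  N: 1
  O: 2

C15H21NO2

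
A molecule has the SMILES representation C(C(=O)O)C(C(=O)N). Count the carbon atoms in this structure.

4

Atom tally by fragment:
  HOOCCH2 → C:2 H:3 O:2
  CH2CONH2 → C:2 H:4 O:1 N:1
Element totals:
  C: 4
  H: 7
  N: 1
  O: 3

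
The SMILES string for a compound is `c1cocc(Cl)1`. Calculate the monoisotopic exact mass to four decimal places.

101.9872

Atom tally by fragment:
  furan ring core → C:4 H:4 O:1
  (− 1 ring H displaced by substituents)
  + Cl → Cl:1
Element totals:
  C: 4
  H: 3
  Cl: 1
  O: 1
Molecular formula: C4H3ClO.
  M = 4(12.0) + 3(1.007825) + 34.968853 + 15.994915
    = 48.000000 + 3.023475 + 34.968853 + 15.994915 = 101.987243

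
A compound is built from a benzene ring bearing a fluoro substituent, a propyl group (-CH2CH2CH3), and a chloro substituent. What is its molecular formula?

C9H10ClF

Atom tally by fragment:
  benzene ring core → C:6 H:6
  (− 3 ring H displaced by substituents)
  + F → F:1
  + CH2CH2CH3 → C:3 H:7
  + Cl → Cl:1
Element totals:
  C: 9
  H: 10
  Cl: 1
  F: 1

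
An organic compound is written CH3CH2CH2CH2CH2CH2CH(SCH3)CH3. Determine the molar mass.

160.32 g/mol

Element totals:
  C: 9
  H: 20
  S: 1
Molecular formula: C9H20S.
  M = 9(12.011) + 20(1.008) + 32.06
    = 108.099 + 20.160 + 32.060 = 160.319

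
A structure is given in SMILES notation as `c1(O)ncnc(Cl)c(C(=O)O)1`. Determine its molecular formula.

Atom tally by fragment:
  pyrimidine ring core → C:4 H:4 N:2
  (− 3 ring H displaced by substituents)
  + OH → O:1 H:1
  + Cl → Cl:1
  + COOH → C:1 H:1 O:2
Element totals:
  C: 5
  H: 3
  Cl: 1
  N: 2
  O: 3

C5H3ClN2O3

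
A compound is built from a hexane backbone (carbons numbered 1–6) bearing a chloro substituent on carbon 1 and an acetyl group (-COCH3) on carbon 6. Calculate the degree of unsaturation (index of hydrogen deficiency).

Atom tally by fragment:
  ClCH2 → C:1 H:2 Cl:1
  CH2 → C:1 H:2
  CH2 → C:1 H:2
  CH2 → C:1 H:2
  CH2 → C:1 H:2
  CH2COCH3 → C:3 H:5 O:1
Element totals:
  C: 8
  H: 15
  Cl: 1
  O: 1
Molecular formula: C8H15ClO.
DoU = (2C + 2 + N − H − X) / 2 = (2·8 + 2 + 0 − 15 − 1) / 2 = 1.

1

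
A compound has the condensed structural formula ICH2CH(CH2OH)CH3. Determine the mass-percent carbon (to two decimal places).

Atom tally by fragment:
  ICH2 → C:1 H:2 I:1
  CH(CH2OH) → C:2 H:4 O:1
  CH3 → C:1 H:3
Element totals:
  C: 4
  H: 9
  I: 1
  O: 1
Molecular formula: C4H9IO.
Molar mass = 200.019 g/mol.
Mass from C: 4 × 12.011 = 48.044 g/mol.
%C = 48.044 / 200.019 × 100 = 24.02%.

24.02%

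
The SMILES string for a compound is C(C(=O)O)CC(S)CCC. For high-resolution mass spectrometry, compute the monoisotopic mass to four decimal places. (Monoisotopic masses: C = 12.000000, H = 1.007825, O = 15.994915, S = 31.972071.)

Atom tally by fragment:
  HOOCCH2 → C:2 H:3 O:2
  CH2 → C:1 H:2
  CH(SH) → C:1 H:2 S:1
  CH2 → C:1 H:2
  CH2 → C:1 H:2
  CH3 → C:1 H:3
Element totals:
  C: 7
  H: 14
  O: 2
  S: 1
Molecular formula: C7H14O2S.
  M = 7(12.0) + 14(1.007825) + 2(15.994915) + 31.972071
    = 84.000000 + 14.109550 + 31.989830 + 31.972071 = 162.071451

162.0715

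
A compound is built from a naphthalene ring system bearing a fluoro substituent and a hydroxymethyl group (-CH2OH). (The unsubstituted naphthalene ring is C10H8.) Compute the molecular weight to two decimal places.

176.19 g/mol

Atom tally by fragment:
  naphthalene ring system core → C:10 H:8
  (− 2 ring H displaced by substituents)
  + F → F:1
  + CH2OH → C:1 H:3 O:1
Element totals:
  C: 11
  H: 9
  F: 1
  O: 1
Molecular formula: C11H9FO.
  M = 11(12.011) + 9(1.008) + 18.998 + 15.999
    = 132.121 + 9.072 + 18.998 + 15.999 = 176.190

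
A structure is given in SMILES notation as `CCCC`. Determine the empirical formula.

Atom tally by fragment:
  CH3 → C:1 H:3
  CH2 → C:1 H:2
  CH2 → C:1 H:2
  CH3 → C:1 H:3
Element totals:
  C: 4
  H: 10
Molecular formula: C4H10.
gcd of subscripts = 2; dividing each by 2:
  C: 4/2 = 2
  H: 10/2 = 5

C2H5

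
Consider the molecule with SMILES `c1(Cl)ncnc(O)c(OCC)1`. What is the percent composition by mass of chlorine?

20.31%

Atom tally by fragment:
  pyrimidine ring core → C:4 H:4 N:2
  (− 3 ring H displaced by substituents)
  + Cl → Cl:1
  + OH → O:1 H:1
  + OC2H5 → C:2 H:5 O:1
Element totals:
  C: 6
  H: 7
  Cl: 1
  N: 2
  O: 2
Molecular formula: C6H7ClN2O2.
Molar mass = 174.584 g/mol.
Mass from Cl: 1 × 35.45 = 35.450 g/mol.
%Cl = 35.450 / 174.584 × 100 = 20.31%.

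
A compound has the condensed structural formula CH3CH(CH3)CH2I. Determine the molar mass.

184.02 g/mol

Atom tally by fragment:
  CH3 → C:1 H:3
  CH(CH3) → C:2 H:4
  CH2I → C:1 H:2 I:1
Element totals:
  C: 4
  H: 9
  I: 1
Molecular formula: C4H9I.
  M = 4(12.011) + 9(1.008) + 126.904
    = 48.044 + 9.072 + 126.904 = 184.020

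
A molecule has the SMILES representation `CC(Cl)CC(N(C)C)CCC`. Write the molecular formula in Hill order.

Atom tally by fragment:
  CH3 → C:1 H:3
  CH(Cl) → C:1 H:1 Cl:1
  CH2 → C:1 H:2
  CH(N(CH3)2) → C:3 H:7 N:1
  CH2 → C:1 H:2
  CH2 → C:1 H:2
  CH3 → C:1 H:3
Element totals:
  C: 9
  H: 20
  Cl: 1
  N: 1

C9H20ClN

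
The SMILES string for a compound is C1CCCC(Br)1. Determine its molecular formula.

C5H9Br

Atom tally by fragment:
  cyclopentane ring core → C:5 H:10
  (− 1 ring H displaced by substituents)
  + Br → Br:1
Element totals:
  C: 5
  H: 9
  Br: 1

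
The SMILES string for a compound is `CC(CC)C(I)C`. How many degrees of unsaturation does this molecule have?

0

Atom tally by fragment:
  CH3 → C:1 H:3
  CH(C2H5) → C:3 H:6
  CH(I) → C:1 H:1 I:1
  CH3 → C:1 H:3
Element totals:
  C: 6
  H: 13
  I: 1
Molecular formula: C6H13I.
DoU = (2C + 2 + N − H − X) / 2 = (2·6 + 2 + 0 − 13 − 1) / 2 = 0.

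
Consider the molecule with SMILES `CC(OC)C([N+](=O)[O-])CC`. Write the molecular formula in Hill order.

C6H13NO3

Atom tally by fragment:
  CH3 → C:1 H:3
  CH(OCH3) → C:2 H:4 O:1
  CH(NO2) → C:1 H:1 N:1 O:2
  CH2 → C:1 H:2
  CH3 → C:1 H:3
Element totals:
  C: 6
  H: 13
  N: 1
  O: 3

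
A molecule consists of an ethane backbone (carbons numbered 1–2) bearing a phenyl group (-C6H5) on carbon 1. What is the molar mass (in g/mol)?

106.17 g/mol

Atom tally by fragment:
  C6H5CH2 → C:7 H:7
  CH3 → C:1 H:3
Element totals:
  C: 8
  H: 10
Molecular formula: C8H10.
  M = 8(12.011) + 10(1.008)
    = 96.088 + 10.080 = 106.168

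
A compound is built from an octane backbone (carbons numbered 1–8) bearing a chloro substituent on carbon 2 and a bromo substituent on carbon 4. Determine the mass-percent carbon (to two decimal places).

Atom tally by fragment:
  CH3 → C:1 H:3
  CH(Cl) → C:1 H:1 Cl:1
  CH2 → C:1 H:2
  CH(Br) → C:1 H:1 Br:1
  CH2 → C:1 H:2
  CH2 → C:1 H:2
  CH2 → C:1 H:2
  CH3 → C:1 H:3
Element totals:
  C: 8
  H: 16
  Br: 1
  Cl: 1
Molecular formula: C8H16BrCl.
Molar mass = 227.570 g/mol.
Mass from C: 8 × 12.011 = 96.088 g/mol.
%C = 96.088 / 227.570 × 100 = 42.22%.

42.22%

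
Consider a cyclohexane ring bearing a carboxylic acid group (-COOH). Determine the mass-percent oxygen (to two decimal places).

24.97%

Atom tally by fragment:
  cyclohexane ring core → C:6 H:12
  (− 1 ring H displaced by substituents)
  + COOH → C:1 H:1 O:2
Element totals:
  C: 7
  H: 12
  O: 2
Molecular formula: C7H12O2.
Molar mass = 128.171 g/mol.
Mass from O: 2 × 15.999 = 31.998 g/mol.
%O = 31.998 / 128.171 × 100 = 24.97%.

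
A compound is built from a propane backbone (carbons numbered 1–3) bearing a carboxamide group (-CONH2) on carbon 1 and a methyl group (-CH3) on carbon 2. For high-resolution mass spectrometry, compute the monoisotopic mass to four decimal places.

Atom tally by fragment:
  H2NOCCH2 → C:2 H:4 O:1 N:1
  CH(CH3) → C:2 H:4
  CH3 → C:1 H:3
Element totals:
  C: 5
  H: 11
  N: 1
  O: 1
Molecular formula: C5H11NO.
  M = 5(12.0) + 11(1.007825) + 14.003074 + 15.994915
    = 60.000000 + 11.086075 + 14.003074 + 15.994915 = 101.084064

101.0841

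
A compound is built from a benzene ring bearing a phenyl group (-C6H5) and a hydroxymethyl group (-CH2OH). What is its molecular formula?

Atom tally by fragment:
  benzene ring core → C:6 H:6
  (− 2 ring H displaced by substituents)
  + C6H5 → C:6 H:5
  + CH2OH → C:1 H:3 O:1
Element totals:
  C: 13
  H: 12
  O: 1

C13H12O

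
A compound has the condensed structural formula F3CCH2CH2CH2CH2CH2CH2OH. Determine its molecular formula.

Element totals:
  C: 7
  H: 13
  F: 3
  O: 1

C7H13F3O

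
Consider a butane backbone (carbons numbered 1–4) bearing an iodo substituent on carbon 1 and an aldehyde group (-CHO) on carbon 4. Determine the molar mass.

212.03 g/mol

Atom tally by fragment:
  ICH2 → C:1 H:2 I:1
  CH2 → C:1 H:2
  CH2 → C:1 H:2
  CH2CHO → C:2 H:3 O:1
Element totals:
  C: 5
  H: 9
  I: 1
  O: 1
Molecular formula: C5H9IO.
  M = 5(12.011) + 9(1.008) + 126.904 + 15.999
    = 60.055 + 9.072 + 126.904 + 15.999 = 212.030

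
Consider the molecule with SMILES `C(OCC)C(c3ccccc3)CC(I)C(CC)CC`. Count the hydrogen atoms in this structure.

27

Atom tally by fragment:
  C2H5OCH2 → C:3 H:7 O:1
  CH(C6H5) → C:7 H:6
  CH2 → C:1 H:2
  CH(I) → C:1 H:1 I:1
  CH(C2H5) → C:3 H:6
  CH2 → C:1 H:2
  CH3 → C:1 H:3
Element totals:
  C: 17
  H: 27
  I: 1
  O: 1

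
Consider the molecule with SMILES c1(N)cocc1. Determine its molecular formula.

Atom tally by fragment:
  furan ring core → C:4 H:4 O:1
  (− 1 ring H displaced by substituents)
  + NH2 → N:1 H:2
Element totals:
  C: 4
  H: 5
  N: 1
  O: 1

C4H5NO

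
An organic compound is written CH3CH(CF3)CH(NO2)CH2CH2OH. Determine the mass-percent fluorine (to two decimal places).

28.33%

Element totals:
  C: 6
  H: 10
  F: 3
  N: 1
  O: 3
Molecular formula: C6H10F3NO3.
Molar mass = 201.144 g/mol.
Mass from F: 3 × 18.998 = 56.994 g/mol.
%F = 56.994 / 201.144 × 100 = 28.33%.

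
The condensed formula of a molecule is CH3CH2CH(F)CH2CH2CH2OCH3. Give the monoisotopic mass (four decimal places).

Element totals:
  C: 7
  H: 15
  F: 1
  O: 1
Molecular formula: C7H15FO.
  M = 7(12.0) + 15(1.007825) + 18.998403 + 15.994915
    = 84.000000 + 15.117375 + 18.998403 + 15.994915 = 134.110693

134.1107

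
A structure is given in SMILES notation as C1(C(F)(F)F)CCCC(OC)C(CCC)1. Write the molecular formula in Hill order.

Atom tally by fragment:
  cyclohexane ring core → C:6 H:12
  (− 3 ring H displaced by substituents)
  + CF3 → C:1 F:3
  + OCH3 → C:1 H:3 O:1
  + CH2CH2CH3 → C:3 H:7
Element totals:
  C: 11
  H: 19
  F: 3
  O: 1

C11H19F3O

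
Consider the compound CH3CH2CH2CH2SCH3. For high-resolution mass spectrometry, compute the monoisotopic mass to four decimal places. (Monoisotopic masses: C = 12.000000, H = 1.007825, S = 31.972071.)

104.0660

Element totals:
  C: 5
  H: 12
  S: 1
Molecular formula: C5H12S.
  M = 5(12.0) + 12(1.007825) + 31.972071
    = 60.000000 + 12.093900 + 31.972071 = 104.065971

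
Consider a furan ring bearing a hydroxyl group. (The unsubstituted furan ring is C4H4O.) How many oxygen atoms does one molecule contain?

Atom tally by fragment:
  furan ring core → C:4 H:4 O:1
  (− 1 ring H displaced by substituents)
  + OH → O:1 H:1
Element totals:
  C: 4
  H: 4
  O: 2

2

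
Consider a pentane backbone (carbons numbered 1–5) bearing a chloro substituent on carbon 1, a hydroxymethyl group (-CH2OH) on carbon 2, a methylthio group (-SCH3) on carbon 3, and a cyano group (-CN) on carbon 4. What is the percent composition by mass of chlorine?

17.07%

Atom tally by fragment:
  ClCH2 → C:1 H:2 Cl:1
  CH(CH2OH) → C:2 H:4 O:1
  CH(SCH3) → C:2 H:4 S:1
  CH(CN) → C:2 H:1 N:1
  CH3 → C:1 H:3
Element totals:
  C: 8
  H: 14
  Cl: 1
  N: 1
  O: 1
  S: 1
Molecular formula: C8H14ClNOS.
Molar mass = 207.716 g/mol.
Mass from Cl: 1 × 35.45 = 35.450 g/mol.
%Cl = 35.450 / 207.716 × 100 = 17.07%.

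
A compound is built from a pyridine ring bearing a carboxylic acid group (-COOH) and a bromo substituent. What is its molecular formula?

Atom tally by fragment:
  pyridine ring core → C:5 H:5 N:1
  (− 2 ring H displaced by substituents)
  + COOH → C:1 H:1 O:2
  + Br → Br:1
Element totals:
  C: 6
  H: 4
  Br: 1
  N: 1
  O: 2

C6H4BrNO2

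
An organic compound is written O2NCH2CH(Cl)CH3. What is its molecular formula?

C3H6ClNO2

Atom tally by fragment:
  O2NCH2 → C:1 H:2 N:1 O:2
  CH(Cl) → C:1 H:1 Cl:1
  CH3 → C:1 H:3
Element totals:
  C: 3
  H: 6
  Cl: 1
  N: 1
  O: 2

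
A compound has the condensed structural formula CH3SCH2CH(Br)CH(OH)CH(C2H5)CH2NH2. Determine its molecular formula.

Element totals:
  C: 8
  H: 18
  Br: 1
  N: 1
  O: 1
  S: 1

C8H18BrNOS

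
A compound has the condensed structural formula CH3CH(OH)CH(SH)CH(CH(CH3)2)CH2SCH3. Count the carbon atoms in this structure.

Atom tally by fragment:
  CH3 → C:1 H:3
  CH(OH) → C:1 H:2 O:1
  CH(SH) → C:1 H:2 S:1
  CH(CH(CH3)2) → C:4 H:8
  CH2SCH3 → C:2 H:5 S:1
Element totals:
  C: 9
  H: 20
  O: 1
  S: 2

9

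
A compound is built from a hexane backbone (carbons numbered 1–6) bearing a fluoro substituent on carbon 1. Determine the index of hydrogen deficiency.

Atom tally by fragment:
  FCH2 → C:1 H:2 F:1
  CH2 → C:1 H:2
  CH2 → C:1 H:2
  CH2 → C:1 H:2
  CH2 → C:1 H:2
  CH3 → C:1 H:3
Element totals:
  C: 6
  H: 13
  F: 1
Molecular formula: C6H13F.
DoU = (2C + 2 + N − H − X) / 2 = (2·6 + 2 + 0 − 13 − 1) / 2 = 0.

0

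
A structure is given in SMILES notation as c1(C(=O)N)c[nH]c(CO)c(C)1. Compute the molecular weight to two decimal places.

154.17 g/mol

Atom tally by fragment:
  pyrrole ring core → C:4 H:5 N:1
  (− 3 ring H displaced by substituents)
  + CONH2 → C:1 H:2 O:1 N:1
  + CH2OH → C:1 H:3 O:1
  + CH3 → C:1 H:3
Element totals:
  C: 7
  H: 10
  N: 2
  O: 2
Molecular formula: C7H10N2O2.
  M = 7(12.011) + 10(1.008) + 2(14.007) + 2(15.999)
    = 84.077 + 10.080 + 28.014 + 31.998 = 154.169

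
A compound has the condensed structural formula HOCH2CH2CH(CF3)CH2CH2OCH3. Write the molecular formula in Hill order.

Atom tally by fragment:
  HOCH2 → C:1 H:3 O:1
  CH2 → C:1 H:2
  CH(CF3) → C:2 H:1 F:3
  CH2 → C:1 H:2
  CH2OCH3 → C:2 H:5 O:1
Element totals:
  C: 7
  H: 13
  F: 3
  O: 2

C7H13F3O2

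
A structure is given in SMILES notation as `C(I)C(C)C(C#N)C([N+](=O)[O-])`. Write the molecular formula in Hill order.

C6H9IN2O2

Atom tally by fragment:
  ICH2 → C:1 H:2 I:1
  CH(CH3) → C:2 H:4
  CH(CN) → C:2 H:1 N:1
  CH2NO2 → C:1 H:2 N:1 O:2
Element totals:
  C: 6
  H: 9
  I: 1
  N: 2
  O: 2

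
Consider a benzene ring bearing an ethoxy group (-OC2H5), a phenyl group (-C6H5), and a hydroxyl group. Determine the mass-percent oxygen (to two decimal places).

14.93%

Atom tally by fragment:
  benzene ring core → C:6 H:6
  (− 3 ring H displaced by substituents)
  + OC2H5 → C:2 H:5 O:1
  + C6H5 → C:6 H:5
  + OH → O:1 H:1
Element totals:
  C: 14
  H: 14
  O: 2
Molecular formula: C14H14O2.
Molar mass = 214.264 g/mol.
Mass from O: 2 × 15.999 = 31.998 g/mol.
%O = 31.998 / 214.264 × 100 = 14.93%.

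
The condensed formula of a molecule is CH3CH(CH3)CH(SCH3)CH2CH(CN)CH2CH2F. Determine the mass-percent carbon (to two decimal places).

59.07%

Element totals:
  C: 10
  H: 18
  F: 1
  N: 1
  S: 1
Molecular formula: C10H18FNS.
Molar mass = 203.319 g/mol.
Mass from C: 10 × 12.011 = 120.110 g/mol.
%C = 120.110 / 203.319 × 100 = 59.07%.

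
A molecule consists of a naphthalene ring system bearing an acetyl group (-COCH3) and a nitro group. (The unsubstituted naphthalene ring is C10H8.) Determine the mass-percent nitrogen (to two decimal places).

Atom tally by fragment:
  naphthalene ring system core → C:10 H:8
  (− 2 ring H displaced by substituents)
  + COCH3 → C:2 H:3 O:1
  + NO2 → N:1 O:2
Element totals:
  C: 12
  H: 9
  N: 1
  O: 3
Molecular formula: C12H9NO3.
Molar mass = 215.208 g/mol.
Mass from N: 1 × 14.007 = 14.007 g/mol.
%N = 14.007 / 215.208 × 100 = 6.51%.

6.51%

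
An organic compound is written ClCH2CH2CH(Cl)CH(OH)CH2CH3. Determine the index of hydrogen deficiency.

Element totals:
  C: 6
  H: 12
  Cl: 2
  O: 1
Molecular formula: C6H12Cl2O.
DoU = (2C + 2 + N − H − X) / 2 = (2·6 + 2 + 0 − 12 − 2) / 2 = 0.

0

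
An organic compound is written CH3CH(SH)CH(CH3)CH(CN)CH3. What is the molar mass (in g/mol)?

143.25 g/mol

Atom tally by fragment:
  CH3 → C:1 H:3
  CH(SH) → C:1 H:2 S:1
  CH(CH3) → C:2 H:4
  CH(CN) → C:2 H:1 N:1
  CH3 → C:1 H:3
Element totals:
  C: 7
  H: 13
  N: 1
  S: 1
Molecular formula: C7H13NS.
  M = 7(12.011) + 13(1.008) + 14.007 + 32.06
    = 84.077 + 13.104 + 14.007 + 32.060 = 143.248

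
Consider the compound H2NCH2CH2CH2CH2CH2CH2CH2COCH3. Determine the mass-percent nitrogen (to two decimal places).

8.91%

Element totals:
  C: 9
  H: 19
  N: 1
  O: 1
Molecular formula: C9H19NO.
Molar mass = 157.257 g/mol.
Mass from N: 1 × 14.007 = 14.007 g/mol.
%N = 14.007 / 157.257 × 100 = 8.91%.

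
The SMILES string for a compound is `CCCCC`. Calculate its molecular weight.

72.15 g/mol

Atom tally by fragment:
  CH3 → C:1 H:3
  CH2 → C:1 H:2
  CH2 → C:1 H:2
  CH2 → C:1 H:2
  CH3 → C:1 H:3
Element totals:
  C: 5
  H: 12
Molecular formula: C5H12.
  M = 5(12.011) + 12(1.008)
    = 60.055 + 12.096 = 72.151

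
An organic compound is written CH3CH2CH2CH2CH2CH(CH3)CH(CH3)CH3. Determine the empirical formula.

Atom tally by fragment:
  CH3 → C:1 H:3
  CH2 → C:1 H:2
  CH2 → C:1 H:2
  CH2 → C:1 H:2
  CH2 → C:1 H:2
  CH(CH3) → C:2 H:4
  CH(CH3) → C:2 H:4
  CH3 → C:1 H:3
Element totals:
  C: 10
  H: 22
Molecular formula: C10H22.
gcd of subscripts = 2; dividing each by 2:
  C: 10/2 = 5
  H: 22/2 = 11

C5H11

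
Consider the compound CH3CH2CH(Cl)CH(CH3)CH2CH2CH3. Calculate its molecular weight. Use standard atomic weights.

Atom tally by fragment:
  CH3 → C:1 H:3
  CH2 → C:1 H:2
  CH(Cl) → C:1 H:1 Cl:1
  CH(CH3) → C:2 H:4
  CH2 → C:1 H:2
  CH2 → C:1 H:2
  CH3 → C:1 H:3
Element totals:
  C: 8
  H: 17
  Cl: 1
Molecular formula: C8H17Cl.
  M = 8(12.011) + 17(1.008) + 35.45
    = 96.088 + 17.136 + 35.450 = 148.674

148.67 g/mol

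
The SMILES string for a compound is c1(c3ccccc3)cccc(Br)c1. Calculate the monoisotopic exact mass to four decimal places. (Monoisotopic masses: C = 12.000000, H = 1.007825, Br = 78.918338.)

Atom tally by fragment:
  benzene ring core → C:6 H:6
  (− 2 ring H displaced by substituents)
  + C6H5 → C:6 H:5
  + Br → Br:1
Element totals:
  C: 12
  H: 9
  Br: 1
Molecular formula: C12H9Br.
  M = 12(12.0) + 9(1.007825) + 78.918338
    = 144.000000 + 9.070425 + 78.918338 = 231.988763

231.9888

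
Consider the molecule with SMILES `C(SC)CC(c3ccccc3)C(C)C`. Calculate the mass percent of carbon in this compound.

74.94%

Atom tally by fragment:
  CH3SCH2 → C:2 H:5 S:1
  CH2 → C:1 H:2
  CH(C6H5) → C:7 H:6
  CH(CH3) → C:2 H:4
  CH3 → C:1 H:3
Element totals:
  C: 13
  H: 20
  S: 1
Molecular formula: C13H20S.
Molar mass = 208.363 g/mol.
Mass from C: 13 × 12.011 = 156.143 g/mol.
%C = 156.143 / 208.363 × 100 = 74.94%.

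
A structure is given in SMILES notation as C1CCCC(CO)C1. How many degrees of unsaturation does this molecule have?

Atom tally by fragment:
  cyclohexane ring core → C:6 H:12
  (− 1 ring H displaced by substituents)
  + CH2OH → C:1 H:3 O:1
Element totals:
  C: 7
  H: 14
  O: 1
Molecular formula: C7H14O.
DoU = (2C + 2 + N − H − X) / 2 = (2·7 + 2 + 0 − 14 − 0) / 2 = 1.

1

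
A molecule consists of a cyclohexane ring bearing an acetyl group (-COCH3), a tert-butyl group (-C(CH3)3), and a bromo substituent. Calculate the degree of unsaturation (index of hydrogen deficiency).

Atom tally by fragment:
  cyclohexane ring core → C:6 H:12
  (− 3 ring H displaced by substituents)
  + COCH3 → C:2 H:3 O:1
  + C(CH3)3 → C:4 H:9
  + Br → Br:1
Element totals:
  C: 12
  H: 21
  Br: 1
  O: 1
Molecular formula: C12H21BrO.
DoU = (2C + 2 + N − H − X) / 2 = (2·12 + 2 + 0 − 21 − 1) / 2 = 2.

2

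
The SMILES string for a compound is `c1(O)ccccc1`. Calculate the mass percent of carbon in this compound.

Atom tally by fragment:
  benzene ring core → C:6 H:6
  (− 1 ring H displaced by substituents)
  + OH → O:1 H:1
Element totals:
  C: 6
  H: 6
  O: 1
Molecular formula: C6H6O.
Molar mass = 94.113 g/mol.
Mass from C: 6 × 12.011 = 72.066 g/mol.
%C = 72.066 / 94.113 × 100 = 76.57%.

76.57%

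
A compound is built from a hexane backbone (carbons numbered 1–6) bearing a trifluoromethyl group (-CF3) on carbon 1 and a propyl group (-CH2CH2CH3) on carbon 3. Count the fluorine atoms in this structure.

Atom tally by fragment:
  F3CCH2 → C:2 H:2 F:3
  CH2 → C:1 H:2
  CH(CH2CH2CH3) → C:4 H:8
  CH2 → C:1 H:2
  CH2 → C:1 H:2
  CH3 → C:1 H:3
Element totals:
  C: 10
  H: 19
  F: 3

3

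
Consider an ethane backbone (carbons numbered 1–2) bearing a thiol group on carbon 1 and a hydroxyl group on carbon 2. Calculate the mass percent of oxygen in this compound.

20.48%

Atom tally by fragment:
  HSCH2 → C:1 H:3 S:1
  CH2OH → C:1 H:3 O:1
Element totals:
  C: 2
  H: 6
  O: 1
  S: 1
Molecular formula: C2H6OS.
Molar mass = 78.129 g/mol.
Mass from O: 1 × 15.999 = 15.999 g/mol.
%O = 15.999 / 78.129 × 100 = 20.48%.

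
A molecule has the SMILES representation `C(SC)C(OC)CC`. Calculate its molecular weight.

134.24 g/mol

Atom tally by fragment:
  CH3SCH2 → C:2 H:5 S:1
  CH(OCH3) → C:2 H:4 O:1
  CH2 → C:1 H:2
  CH3 → C:1 H:3
Element totals:
  C: 6
  H: 14
  O: 1
  S: 1
Molecular formula: C6H14OS.
  M = 6(12.011) + 14(1.008) + 15.999 + 32.06
    = 72.066 + 14.112 + 15.999 + 32.060 = 134.237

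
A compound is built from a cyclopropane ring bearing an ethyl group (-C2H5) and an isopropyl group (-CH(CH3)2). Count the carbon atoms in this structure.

8

Atom tally by fragment:
  cyclopropane ring core → C:3 H:6
  (− 2 ring H displaced by substituents)
  + C2H5 → C:2 H:5
  + CH(CH3)2 → C:3 H:7
Element totals:
  C: 8
  H: 16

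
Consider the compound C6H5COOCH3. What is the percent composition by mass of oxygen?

Element totals:
  C: 8
  H: 8
  O: 2
Molecular formula: C8H8O2.
Molar mass = 136.150 g/mol.
Mass from O: 2 × 15.999 = 31.998 g/mol.
%O = 31.998 / 136.150 × 100 = 23.50%.

23.50%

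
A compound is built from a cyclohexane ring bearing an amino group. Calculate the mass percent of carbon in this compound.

72.66%

Atom tally by fragment:
  cyclohexane ring core → C:6 H:12
  (− 1 ring H displaced by substituents)
  + NH2 → N:1 H:2
Element totals:
  C: 6
  H: 13
  N: 1
Molecular formula: C6H13N.
Molar mass = 99.177 g/mol.
Mass from C: 6 × 12.011 = 72.066 g/mol.
%C = 72.066 / 99.177 × 100 = 72.66%.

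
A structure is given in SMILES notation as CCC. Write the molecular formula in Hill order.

Atom tally by fragment:
  CH3 → C:1 H:3
  CH2 → C:1 H:2
  CH3 → C:1 H:3
Element totals:
  C: 3
  H: 8

C3H8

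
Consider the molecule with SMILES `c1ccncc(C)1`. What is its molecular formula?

C6H7N

Atom tally by fragment:
  pyridine ring core → C:5 H:5 N:1
  (− 1 ring H displaced by substituents)
  + CH3 → C:1 H:3
Element totals:
  C: 6
  H: 7
  N: 1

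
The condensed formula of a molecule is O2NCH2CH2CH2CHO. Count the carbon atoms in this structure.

4

Element totals:
  C: 4
  H: 7
  N: 1
  O: 3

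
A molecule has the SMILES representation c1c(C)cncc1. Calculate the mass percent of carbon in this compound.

77.38%

Atom tally by fragment:
  pyridine ring core → C:5 H:5 N:1
  (− 1 ring H displaced by substituents)
  + CH3 → C:1 H:3
Element totals:
  C: 6
  H: 7
  N: 1
Molecular formula: C6H7N.
Molar mass = 93.129 g/mol.
Mass from C: 6 × 12.011 = 72.066 g/mol.
%C = 72.066 / 93.129 × 100 = 77.38%.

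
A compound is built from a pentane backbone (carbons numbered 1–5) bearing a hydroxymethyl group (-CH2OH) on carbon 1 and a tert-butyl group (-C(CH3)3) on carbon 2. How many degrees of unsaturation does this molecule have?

Atom tally by fragment:
  HOCH2CH2 → C:2 H:5 O:1
  CH(C(CH3)3) → C:5 H:10
  CH2 → C:1 H:2
  CH2 → C:1 H:2
  CH3 → C:1 H:3
Element totals:
  C: 10
  H: 22
  O: 1
Molecular formula: C10H22O.
DoU = (2C + 2 + N − H − X) / 2 = (2·10 + 2 + 0 − 22 − 0) / 2 = 0.

0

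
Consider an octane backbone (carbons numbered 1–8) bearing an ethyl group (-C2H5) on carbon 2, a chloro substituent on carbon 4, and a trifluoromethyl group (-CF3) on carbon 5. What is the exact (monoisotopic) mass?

244.1206

Atom tally by fragment:
  CH3 → C:1 H:3
  CH(C2H5) → C:3 H:6
  CH2 → C:1 H:2
  CH(Cl) → C:1 H:1 Cl:1
  CH(CF3) → C:2 H:1 F:3
  CH2 → C:1 H:2
  CH2 → C:1 H:2
  CH3 → C:1 H:3
Element totals:
  C: 11
  H: 20
  Cl: 1
  F: 3
Molecular formula: C11H20ClF3.
  M = 11(12.0) + 20(1.007825) + 34.968853 + 3(18.998403)
    = 132.000000 + 20.156500 + 34.968853 + 56.995209 = 244.120562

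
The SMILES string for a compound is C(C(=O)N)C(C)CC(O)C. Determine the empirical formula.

C7H15NO2

Atom tally by fragment:
  H2NOCCH2 → C:2 H:4 O:1 N:1
  CH(CH3) → C:2 H:4
  CH2 → C:1 H:2
  CH(OH) → C:1 H:2 O:1
  CH3 → C:1 H:3
Element totals:
  C: 7
  H: 15
  N: 1
  O: 2
Molecular formula: C7H15NO2.
gcd of subscripts (7, 15, 1, 2) = 1, so the empirical formula equals the molecular formula.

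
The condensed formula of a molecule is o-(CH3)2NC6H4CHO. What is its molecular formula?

C9H11NO

Atom tally by fragment:
  benzene ring core → C:6 H:6
  (− 2 ring H displaced by substituents)
  + N(CH3)2 → N:1 C:2 H:6
  + CHO → C:1 H:1 O:1
Element totals:
  C: 9
  H: 11
  N: 1
  O: 1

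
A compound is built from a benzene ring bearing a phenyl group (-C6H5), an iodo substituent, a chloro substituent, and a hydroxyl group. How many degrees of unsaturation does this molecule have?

Atom tally by fragment:
  benzene ring core → C:6 H:6
  (− 4 ring H displaced by substituents)
  + C6H5 → C:6 H:5
  + I → I:1
  + Cl → Cl:1
  + OH → O:1 H:1
Element totals:
  C: 12
  H: 8
  Cl: 1
  I: 1
  O: 1
Molecular formula: C12H8ClIO.
DoU = (2C + 2 + N − H − X) / 2 = (2·12 + 2 + 0 − 8 − 2) / 2 = 8.

8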